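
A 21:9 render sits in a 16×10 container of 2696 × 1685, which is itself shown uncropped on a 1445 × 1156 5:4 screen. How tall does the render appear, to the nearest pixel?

619 px

21:9 in 2696×1685: fills the width, so the render is 2696.00 × 1155.43.
Second fit — the 16×10 canvas into 1445×1156 spans the width: 1445.00 × 903.12 (×0.5360 from 2696×1685).
So the render's height is 1155.43 × 0.5360 ≈ 619.29.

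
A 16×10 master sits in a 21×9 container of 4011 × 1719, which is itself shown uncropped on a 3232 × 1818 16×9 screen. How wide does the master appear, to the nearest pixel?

First fit — 16×10 into 4011×1719 spans the height: 2750.40 × 1719.00.
The 21×9 canvas is width-limited in 3232×1818, giving 3232.00 × 1385.14; scale factor 0.8058.
So the master's width is 2750.40 × 0.8058 ≈ 2216.23.

2216 px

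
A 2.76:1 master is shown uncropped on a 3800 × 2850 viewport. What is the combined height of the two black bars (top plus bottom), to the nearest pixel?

2.76:1 is wider than 4×3, so it spans the full width.
Content height = 3800 / 2.760 ≈ 1376.81 px.
2850 − 1376.81 = 1473.19 px of bars.

1473 px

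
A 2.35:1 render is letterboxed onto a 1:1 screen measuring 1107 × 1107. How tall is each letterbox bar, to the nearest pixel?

2.35:1 is wider than 1:1, so it spans the full width.
Content height = 1107 / 2.350 ≈ 471.06 px.
1107 − 471.06 = 635.94 px of bars (317.97 each).

318 px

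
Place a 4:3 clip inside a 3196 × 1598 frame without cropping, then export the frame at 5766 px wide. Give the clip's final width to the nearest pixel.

At 3196×1598 the clip is height-limited, so width = 1598 × 4/3 ≈ 2130.67 px.
Scaling 3196 → 5766 is ×1.8041, so the width becomes 2130.67 × 1.8041 ≈ 3844.00 px.

3844 px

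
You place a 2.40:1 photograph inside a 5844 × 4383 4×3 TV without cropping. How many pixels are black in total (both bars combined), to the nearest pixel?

2.40:1 is wider than 4×3, so it spans the full width.
The photograph is 5844 / 2.400 ≈ 2435.0000 px tall.
Black = 4383 − 2435.0000 = 1948.0000 px.
Across the 5844-px span: 1948.0000 × 5844 ≈ 11384112 px.

11384112 pixels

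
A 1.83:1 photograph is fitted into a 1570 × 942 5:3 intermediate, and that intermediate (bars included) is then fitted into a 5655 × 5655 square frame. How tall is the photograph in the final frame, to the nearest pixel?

3090 px

1.83:1 in 1570×942: fills the width, so the photograph is 1570.00 × 857.92.
The 5:3 canvas is width-limited in 5655×5655, giving 5655.00 × 3393.00; scale factor 3.6019.
The photograph scales with it: height 857.92 × 3.6019 ≈ 3090.16.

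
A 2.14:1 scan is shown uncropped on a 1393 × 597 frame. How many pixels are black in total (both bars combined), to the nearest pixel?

68906 pixels

2.14:1 is narrower than 21:9, so it spans the full height.
Content width = 597 × 2.140 ≈ 1277.5800 px.
Black = 1393 − 1277.5800 = 115.4200 px.
Across the 597-px span: 115.4200 × 597 ≈ 68906 px.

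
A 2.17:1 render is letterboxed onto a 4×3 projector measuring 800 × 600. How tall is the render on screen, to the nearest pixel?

Since 2.170 > 1.333, the render is width-limited.
That makes the image 368.66 px tall (800 / 2.170).

369 px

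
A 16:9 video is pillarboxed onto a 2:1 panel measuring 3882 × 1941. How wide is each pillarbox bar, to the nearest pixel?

216 px

Since 1.778 < 2.000, the video is height-limited.
The video is 1941 × 16/9 ≈ 3450.67 px wide.
3882 − 3450.67 = 431.33 px of bars (215.67 each).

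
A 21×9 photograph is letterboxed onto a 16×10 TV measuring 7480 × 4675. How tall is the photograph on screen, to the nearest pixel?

21×9 (2.333) > 16×10 (1.600), so the photograph fills the width.
The photograph is 7480 × 9/21 ≈ 3205.71 px tall.

3206 px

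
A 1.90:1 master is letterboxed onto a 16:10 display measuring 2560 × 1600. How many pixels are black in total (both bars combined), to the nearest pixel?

646737 pixels

1.90:1 (1.900) > 16:10 (1.600), so the master fills the width.
That makes the image 1347.3684 px tall (2560 / 1.900).
1600 − 1347.3684 = 252.6316 px of bars.
Bar area = 252.6316 × 2560 ≈ 646737 px.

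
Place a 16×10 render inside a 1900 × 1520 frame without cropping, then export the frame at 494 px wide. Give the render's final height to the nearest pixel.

Fitted into 1900×1520, the render spans the width; its height is 1900 × 10/16 ≈ 1187.50 px.
Resizing to 494 px wide multiplies everything by 0.2600: 1187.50 → 308.75 px.

309 px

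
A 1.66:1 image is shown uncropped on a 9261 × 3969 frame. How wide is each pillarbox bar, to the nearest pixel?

Since 1.660 < 2.333, the image is height-limited.
The image is 3969 × 1.660 ≈ 6588.54 px wide.
9261 − 6588.54 = 2672.46 px of bars (1336.23 each).

1336 px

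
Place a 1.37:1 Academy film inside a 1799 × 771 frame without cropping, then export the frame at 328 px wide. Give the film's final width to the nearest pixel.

In the 1799×771 frame the film fills the height: width = 771 × 1.370 ≈ 1056.27 px.
The frame scales by 328/1799 = 0.1823; 1056.27 × 0.1823 ≈ 192.58 px.

193 px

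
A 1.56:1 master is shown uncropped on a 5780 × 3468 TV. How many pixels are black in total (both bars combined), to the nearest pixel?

1282883 pixels

1.56:1 is narrower than 5:3, so it spans the full height.
Content width = 3468 × 1.560 ≈ 5410.0800 px.
5780 − 5410.0800 = 369.9200 px of bars.
Across the 3468-px span: 369.9200 × 3468 ≈ 1282883 px.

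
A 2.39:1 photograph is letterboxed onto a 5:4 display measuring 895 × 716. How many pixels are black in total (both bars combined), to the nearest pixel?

2.39:1 (2.390) > 5:4 (1.250), so the photograph fills the width.
Content height = 895 / 2.390 ≈ 374.4770 px.
Black = 716 − 374.4770 = 341.5230 px.
Across the 895-px span: 341.5230 × 895 ≈ 305663 px.

305663 pixels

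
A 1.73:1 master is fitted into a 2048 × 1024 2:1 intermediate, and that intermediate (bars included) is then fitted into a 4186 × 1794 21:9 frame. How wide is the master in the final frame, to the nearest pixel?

1.73:1 in 2048×1024: fills the height, so the master is 1771.52 × 1024.00.
2:1 in 4186×1794: fills the height, so the intermediate becomes 3588.00 × 1794.00 — a scale of ×1.7520.
So the master's width is 1771.52 × 1.7520 ≈ 3103.62.

3104 px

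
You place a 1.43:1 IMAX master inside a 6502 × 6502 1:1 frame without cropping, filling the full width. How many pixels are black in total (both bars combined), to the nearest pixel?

That makes the image 4546.8531 px tall (6502 / 1.430).
Black = 6502 − 4546.8531 = 1955.1469 px.
That's 1955.1469 × 6502 ≈ 12712365 black pixels.

12712365 pixels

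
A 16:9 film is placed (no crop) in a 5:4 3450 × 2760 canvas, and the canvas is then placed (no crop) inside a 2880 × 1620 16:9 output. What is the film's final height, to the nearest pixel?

1139 px

Inside the 3450×2760 canvas the film is width-limited at 3450.00 × 1940.62.
5:4 in 2880×1620: fills the height, so the intermediate becomes 2025.00 × 1620.00 — a scale of ×0.5870.
So the film's height is 1940.62 × 0.5870 ≈ 1139.06.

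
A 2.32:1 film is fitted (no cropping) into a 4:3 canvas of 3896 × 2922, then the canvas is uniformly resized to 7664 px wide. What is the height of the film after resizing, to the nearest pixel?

3303 px

At 3896×2922 the film is width-limited, so height = 3896 / 2.320 ≈ 1679.31 px.
The frame scales by 7664/3896 = 1.9671; 1679.31 × 1.9671 ≈ 3303.45 px.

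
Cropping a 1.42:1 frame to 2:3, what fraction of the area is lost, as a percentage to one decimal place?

Going from 1.42:1 to 2:3 means cutting width while keeping height.
(0.667)/(1.420) ≈ 0.469 of the area survives, leaving 53.05% discarded.

53.1%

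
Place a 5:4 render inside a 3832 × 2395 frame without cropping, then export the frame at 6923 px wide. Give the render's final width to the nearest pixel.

5409 px

At 3832×2395 the render is height-limited, so width = 2395 × 5/4 ≈ 2993.75 px.
The frame scales by 6923/3832 = 1.8066; 2993.75 × 1.8066 ≈ 5408.59 px.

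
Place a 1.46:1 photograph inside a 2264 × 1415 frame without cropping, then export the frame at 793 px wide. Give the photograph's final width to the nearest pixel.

724 px

In the 2264×1415 frame the photograph fills the height: width = 1415 × 1.460 ≈ 2065.90 px.
Resizing to 793 px wide multiplies everything by 0.3503: 2065.90 → 723.61 px.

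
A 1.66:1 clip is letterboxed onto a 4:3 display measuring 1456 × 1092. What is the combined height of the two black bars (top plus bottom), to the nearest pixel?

1.66:1 is wider than 4:3, so it spans the full width.
Content height = 1456 / 1.660 ≈ 877.11 px.
1092 − 877.11 = 214.89 px of bars.

215 px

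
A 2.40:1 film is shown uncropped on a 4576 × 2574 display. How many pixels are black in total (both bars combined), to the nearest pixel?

Since 2.400 > 1.778, the film is width-limited.
Content height = 4576 / 2.400 ≈ 1906.6667 px.
2574 − 1906.6667 = 667.3333 px of bars.
That's 667.3333 × 4576 ≈ 3053717 black pixels.

3053717 pixels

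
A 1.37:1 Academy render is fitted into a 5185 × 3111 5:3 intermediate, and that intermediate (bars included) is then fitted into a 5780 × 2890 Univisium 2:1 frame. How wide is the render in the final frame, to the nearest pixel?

3959 px

1.37:1 Academy in 5185×3111: fills the height, so the render is 4262.07 × 3111.00.
The 5:3 canvas is height-limited in 5780×2890, giving 4816.67 × 2890.00; scale factor 0.9290.
The render scales with it: width 4262.07 × 0.9290 ≈ 3959.30.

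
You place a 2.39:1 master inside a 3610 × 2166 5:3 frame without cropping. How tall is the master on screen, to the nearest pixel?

1510 px

2.39:1 (2.390) > 5:3 (1.667), so the master fills the width.
That makes the image 1510.46 px tall (3610 / 2.390).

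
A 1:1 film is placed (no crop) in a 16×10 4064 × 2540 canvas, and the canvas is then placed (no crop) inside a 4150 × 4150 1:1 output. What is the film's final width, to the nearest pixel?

2594 px

Inside the 4064×2540 canvas the film is height-limited at 2540.00 × 2540.00.
16×10 in 4150×4150: fills the width, so the intermediate becomes 4150.00 × 2593.75 — a scale of ×1.0212.
The film scales with it: width 2540.00 × 1.0212 ≈ 2593.75.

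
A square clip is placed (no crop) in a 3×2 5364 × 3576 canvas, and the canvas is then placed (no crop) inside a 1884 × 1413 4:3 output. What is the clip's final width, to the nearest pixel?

1256 px

Inside the 5364×3576 canvas the clip is height-limited at 3576.00 × 3576.00.
3×2 in 1884×1413: fills the width, so the intermediate becomes 1884.00 × 1256.00 — a scale of ×0.3512.
Applying the same ×0.3512: 3576.00 → 1256.00.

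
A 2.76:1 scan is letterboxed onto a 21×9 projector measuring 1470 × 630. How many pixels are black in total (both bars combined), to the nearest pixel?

Since 2.760 > 2.333, the scan is width-limited.
That makes the image 532.6087 px tall (1470 / 2.760).
630 − 532.6087 = 97.3913 px of bars.
Across the 1470-px span: 97.3913 × 1470 ≈ 143165 px.

143165 pixels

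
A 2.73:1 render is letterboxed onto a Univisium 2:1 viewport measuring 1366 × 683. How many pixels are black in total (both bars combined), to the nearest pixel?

2.73:1 is wider than Univisium 2:1, so it spans the full width.
That makes the image 500.3663 px tall (1366 / 2.730).
Black = 683 − 500.3663 = 182.6337 px.
That's 182.6337 × 1366 ≈ 249478 black pixels.

249478 pixels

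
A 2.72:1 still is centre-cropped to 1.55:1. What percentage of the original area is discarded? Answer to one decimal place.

43.0%

1.55:1 is narrower than 2.72:1, so the crop keeps the full height and trims the width.
Area ratio = (1.550)/(2.720) = 56.99%; the remaining 43.01% is cropped out.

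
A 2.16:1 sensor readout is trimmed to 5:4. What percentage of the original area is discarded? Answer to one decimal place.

42.1%

The height stays; only width is cut (since 5:4 is narrower than 2.16:1).
(1.250)/(2.160) ≈ 0.579 of the area survives, leaving 42.13% discarded.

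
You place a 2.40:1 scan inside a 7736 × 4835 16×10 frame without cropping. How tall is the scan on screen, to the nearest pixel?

2.40:1 is wider than 16×10, so it spans the full width.
The scan is 7736 / 2.400 ≈ 3223.33 px tall.

3223 px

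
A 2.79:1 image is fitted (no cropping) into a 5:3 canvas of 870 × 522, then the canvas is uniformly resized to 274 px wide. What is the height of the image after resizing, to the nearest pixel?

At 870×522 the image is width-limited, so height = 870 / 2.790 ≈ 311.83 px.
Scaling 870 → 274 is ×0.3149, so the height becomes 311.83 × 0.3149 ≈ 98.21 px.

98 px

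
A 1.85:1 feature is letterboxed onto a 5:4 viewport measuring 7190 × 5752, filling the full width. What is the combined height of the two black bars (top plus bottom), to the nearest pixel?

1866 px

The feature is 7190 / 1.850 ≈ 3886.49 px tall.
5752 − 3886.49 = 1865.51 px of bars.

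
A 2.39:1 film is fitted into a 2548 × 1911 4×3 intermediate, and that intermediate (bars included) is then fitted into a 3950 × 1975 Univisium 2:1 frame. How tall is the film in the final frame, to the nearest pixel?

1102 px

Inside the 2548×1911 canvas the film is width-limited at 2548.00 × 1066.11.
The 4×3 canvas is height-limited in 3950×1975, giving 2633.33 × 1975.00; scale factor 1.0335.
Applying the same ×1.0335: 1066.11 → 1101.81.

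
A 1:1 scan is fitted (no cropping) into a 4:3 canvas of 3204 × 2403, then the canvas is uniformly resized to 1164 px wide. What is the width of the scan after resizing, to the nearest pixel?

In the 3204×2403 frame the scan fills the height: width = 2403 × 1/1 ≈ 2403.00 px.
Resizing to 1164 px wide multiplies everything by 0.3633: 2403.00 → 873.00 px.

873 px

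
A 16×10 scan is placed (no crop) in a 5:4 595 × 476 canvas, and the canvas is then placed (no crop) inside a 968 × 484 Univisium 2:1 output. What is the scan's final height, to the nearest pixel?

Inside the 595×476 canvas the scan is width-limited at 595.00 × 371.88.
5:4 in 968×484: fills the height, so the intermediate becomes 605.00 × 484.00 — a scale of ×1.0168.
The scan scales with it: height 371.88 × 1.0168 ≈ 378.12.

378 px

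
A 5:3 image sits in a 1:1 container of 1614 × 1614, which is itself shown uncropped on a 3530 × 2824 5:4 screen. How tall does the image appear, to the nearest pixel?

Inside the 1614×1614 canvas the image is width-limited at 1614.00 × 968.40.
Second fit — the 1:1 canvas into 3530×2824 spans the height: 2824.00 × 2824.00 (×1.7497 from 1614×1614).
The image scales with it: height 968.40 × 1.7497 ≈ 1694.40.

1694 px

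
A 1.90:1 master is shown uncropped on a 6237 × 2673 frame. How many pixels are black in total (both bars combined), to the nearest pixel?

3096136 pixels

1.90:1 is narrower than 21:9, so it spans the full height.
The master is 2673 × 1.900 ≈ 5078.7000 px wide.
6237 − 5078.7000 = 1158.3000 px of bars.
Across the 2673-px span: 1158.3000 × 2673 ≈ 3096136 px.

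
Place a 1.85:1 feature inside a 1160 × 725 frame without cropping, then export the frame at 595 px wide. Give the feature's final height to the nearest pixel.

At 1160×725 the feature is width-limited, so height = 1160 / 1.850 ≈ 627.03 px.
Scaling 1160 → 595 is ×0.5129, so the height becomes 627.03 × 0.5129 ≈ 321.62 px.

322 px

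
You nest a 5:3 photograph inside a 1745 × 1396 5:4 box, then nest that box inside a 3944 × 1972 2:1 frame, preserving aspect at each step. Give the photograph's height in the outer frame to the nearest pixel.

1479 px

First fit — 5:3 into 1745×1396 spans the width: 1745.00 × 1047.00.
5:4 in 3944×1972: fills the height, so the intermediate becomes 2465.00 × 1972.00 — a scale of ×1.4126.
So the photograph's height is 1047.00 × 1.4126 ≈ 1479.00.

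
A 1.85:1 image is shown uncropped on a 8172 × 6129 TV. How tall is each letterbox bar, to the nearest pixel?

1.85:1 is wider than 4×3, so it spans the full width.
Content height = 8172 / 1.850 ≈ 4417.30 px.
Black = 6129 − 4417.30 = 1711.70 px, or 855.85 per bar.

856 px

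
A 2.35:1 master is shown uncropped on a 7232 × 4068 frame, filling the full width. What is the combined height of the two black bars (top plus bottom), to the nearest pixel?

That makes the image 3077.45 px tall (7232 / 2.350).
Black = 4068 − 3077.45 = 990.55 px.

991 px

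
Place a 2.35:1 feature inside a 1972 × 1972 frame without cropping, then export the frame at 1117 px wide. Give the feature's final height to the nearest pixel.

475 px

In the 1972×1972 frame the feature fills the width: height = 1972 / 2.350 ≈ 839.15 px.
Scaling 1972 → 1117 is ×0.5664, so the height becomes 839.15 × 0.5664 ≈ 475.32 px.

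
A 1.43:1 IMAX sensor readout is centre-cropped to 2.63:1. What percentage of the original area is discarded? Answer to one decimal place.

45.6%

The width stays; only height is cut (since 2.63:1 is wider than 1.43:1 IMAX).
(1.430)/(2.630) ≈ 0.544 of the area survives, leaving 45.63% discarded.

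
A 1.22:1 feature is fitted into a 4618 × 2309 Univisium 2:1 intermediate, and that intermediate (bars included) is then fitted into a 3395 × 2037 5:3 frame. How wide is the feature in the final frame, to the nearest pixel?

Inside the 4618×2309 canvas the feature is height-limited at 2816.98 × 2309.00.
The Univisium 2:1 canvas is width-limited in 3395×2037, giving 3395.00 × 1697.50; scale factor 0.7352.
Applying the same ×0.7352: 2816.98 → 2070.95.

2071 px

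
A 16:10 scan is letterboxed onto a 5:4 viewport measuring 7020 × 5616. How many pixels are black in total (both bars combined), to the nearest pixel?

8624070 pixels

Since 1.600 > 1.250, the scan is width-limited.
The scan is 7020 × 10/16 ≈ 4387.5000 px tall.
5616 − 4387.5000 = 1228.5000 px of bars.
Bar area = 1228.5000 × 7020 ≈ 8624070 px.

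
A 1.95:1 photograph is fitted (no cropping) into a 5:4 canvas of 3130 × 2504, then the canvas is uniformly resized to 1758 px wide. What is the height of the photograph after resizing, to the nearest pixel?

Fitted into 3130×2504, the photograph spans the width; its height is 3130 / 1.950 ≈ 1605.13 px.
Resizing to 1758 px wide multiplies everything by 0.5617: 1605.13 → 901.54 px.

902 px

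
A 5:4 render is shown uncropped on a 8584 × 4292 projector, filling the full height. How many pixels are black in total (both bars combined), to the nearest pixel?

13815948 pixels

Content width = 4292 × 5/4 ≈ 5365.0000 px.
8584 − 5365.0000 = 3219.0000 px of bars.
Bar area = 3219.0000 × 4292 ≈ 13815948 px.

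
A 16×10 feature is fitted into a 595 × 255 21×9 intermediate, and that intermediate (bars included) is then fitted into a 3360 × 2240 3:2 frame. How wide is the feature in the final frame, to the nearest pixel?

2304 px

Inside the 595×255 canvas the feature is height-limited at 408.00 × 255.00.
Second fit — the 21×9 canvas into 3360×2240 spans the width: 3360.00 × 1440.00 (×5.6471 from 595×255).
The feature scales with it: width 408.00 × 5.6471 ≈ 2304.00.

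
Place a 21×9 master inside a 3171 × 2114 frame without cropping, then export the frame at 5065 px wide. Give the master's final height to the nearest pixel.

2171 px

In the 3171×2114 frame the master fills the width: height = 3171 × 9/21 ≈ 1359.00 px.
The frame scales by 5065/3171 = 1.5973; 1359.00 × 1.5973 ≈ 2170.71 px.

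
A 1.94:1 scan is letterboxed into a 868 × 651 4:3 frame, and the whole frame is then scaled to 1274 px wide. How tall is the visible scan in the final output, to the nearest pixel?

At 868×651 the scan is width-limited, so height = 868 / 1.940 ≈ 447.42 px.
The frame scales by 1274/868 = 1.4677; 447.42 × 1.4677 ≈ 656.70 px.

657 px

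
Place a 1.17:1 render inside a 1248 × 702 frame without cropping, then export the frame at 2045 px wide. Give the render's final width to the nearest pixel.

Fitted into 1248×702, the render spans the height; its width is 702 × 1.170 ≈ 821.34 px.
Resizing to 2045 px wide multiplies everything by 1.6386: 821.34 → 1345.87 px.

1346 px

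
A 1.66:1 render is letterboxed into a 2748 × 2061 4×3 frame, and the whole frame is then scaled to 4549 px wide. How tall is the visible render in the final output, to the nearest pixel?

2740 px

At 2748×2061 the render is width-limited, so height = 2748 / 1.660 ≈ 1655.42 px.
Resizing to 4549 px wide multiplies everything by 1.6554: 1655.42 → 2740.36 px.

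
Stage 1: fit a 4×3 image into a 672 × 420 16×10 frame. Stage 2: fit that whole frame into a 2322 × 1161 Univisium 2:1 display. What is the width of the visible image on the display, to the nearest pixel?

1548 px

First fit — 4×3 into 672×420 spans the height: 560.00 × 420.00.
Second fit — the 16×10 canvas into 2322×1161 spans the height: 1857.60 × 1161.00 (×2.7643 from 672×420).
So the image's width is 560.00 × 2.7643 ≈ 1548.00.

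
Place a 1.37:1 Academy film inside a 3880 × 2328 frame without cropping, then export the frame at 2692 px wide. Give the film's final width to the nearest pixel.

2213 px

In the 3880×2328 frame the film fills the height: width = 2328 × 1.370 ≈ 3189.36 px.
Scaling 3880 → 2692 is ×0.6938, so the width becomes 3189.36 × 0.6938 ≈ 2212.82 px.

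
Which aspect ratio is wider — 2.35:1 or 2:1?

2.35:1

2.35 and 2; 2.35 > 2.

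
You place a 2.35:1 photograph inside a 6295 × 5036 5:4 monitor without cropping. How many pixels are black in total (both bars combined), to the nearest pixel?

14839056 pixels

Since 2.350 > 1.250, the photograph is width-limited.
Content height = 6295 / 2.350 ≈ 2678.7234 px.
Leftover height: 5036 − 2678.7234 = 2357.2766 px.
Bar area = 2357.2766 × 6295 ≈ 14839056 px.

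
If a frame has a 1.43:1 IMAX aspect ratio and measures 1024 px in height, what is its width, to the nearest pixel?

1464 px

At 1.43:1 IMAX, 1024 × 1.430 ≈ 1464.32.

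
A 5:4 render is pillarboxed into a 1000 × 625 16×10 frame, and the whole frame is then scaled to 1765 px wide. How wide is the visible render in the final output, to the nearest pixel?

1379 px

Fitted into 1000×625, the render spans the height; its width is 625 × 5/4 ≈ 781.25 px.
Scaling 1000 → 1765 is ×1.7650, so the width becomes 781.25 × 1.7650 ≈ 1378.91 px.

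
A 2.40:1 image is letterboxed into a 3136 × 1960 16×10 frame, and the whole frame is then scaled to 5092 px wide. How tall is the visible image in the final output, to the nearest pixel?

Fitted into 3136×1960, the image spans the width; its height is 3136 / 2.400 ≈ 1306.67 px.
Scaling 3136 → 5092 is ×1.6237, so the height becomes 1306.67 × 1.6237 ≈ 2121.67 px.

2122 px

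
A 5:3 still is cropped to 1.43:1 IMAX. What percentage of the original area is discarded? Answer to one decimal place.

Going from 5:3 to 1.43:1 IMAX means cutting width while keeping height.
Area ratio = (1.430)/(1.667) = 85.80%; the remaining 14.20% is cropped out.

14.2%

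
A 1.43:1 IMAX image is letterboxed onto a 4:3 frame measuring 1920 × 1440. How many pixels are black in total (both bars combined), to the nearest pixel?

1.43:1 IMAX (1.430) > 4:3 (1.333), so the image fills the width.
The image is 1920 / 1.430 ≈ 1342.6573 px tall.
Leftover height: 1440 − 1342.6573 = 97.3427 px.
That's 97.3427 × 1920 ≈ 186898 black pixels.

186898 pixels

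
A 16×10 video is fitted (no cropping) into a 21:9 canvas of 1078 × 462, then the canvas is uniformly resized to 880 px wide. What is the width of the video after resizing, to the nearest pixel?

603 px

In the 1078×462 frame the video fills the height: width = 462 × 16/10 ≈ 739.20 px.
Scaling 1078 → 880 is ×0.8163, so the width becomes 739.20 × 0.8163 ≈ 603.43 px.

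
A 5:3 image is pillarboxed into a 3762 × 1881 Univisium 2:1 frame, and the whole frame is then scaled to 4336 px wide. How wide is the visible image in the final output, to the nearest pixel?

3613 px

At 3762×1881 the image is height-limited, so width = 1881 × 5/3 ≈ 3135.00 px.
The frame scales by 4336/3762 = 1.1526; 3135.00 × 1.1526 ≈ 3613.33 px.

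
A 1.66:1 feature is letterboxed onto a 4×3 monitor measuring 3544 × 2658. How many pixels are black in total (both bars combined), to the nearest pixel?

Since 1.660 > 1.333, the feature is width-limited.
Content height = 3544 / 1.660 ≈ 2134.9398 px.
Leftover height: 2658 − 2134.9398 = 523.0602 px.
That's 523.0602 × 3544 ≈ 1853725 black pixels.

1853725 pixels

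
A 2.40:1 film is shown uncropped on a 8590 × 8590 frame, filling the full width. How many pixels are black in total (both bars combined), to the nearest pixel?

43043058 pixels

That makes the image 3579.1667 px tall (8590 / 2.400).
Leftover height: 8590 − 3579.1667 = 5010.8333 px.
That's 5010.8333 × 8590 ≈ 43043058 black pixels.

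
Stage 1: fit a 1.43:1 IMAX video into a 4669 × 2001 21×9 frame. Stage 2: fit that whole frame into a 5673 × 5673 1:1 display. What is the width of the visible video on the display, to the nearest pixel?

Inside the 4669×2001 canvas the video is height-limited at 2861.43 × 2001.00.
Second fit — the 21×9 canvas into 5673×5673 spans the width: 5673.00 × 2431.29 (×1.2150 from 4669×2001).
The video scales with it: width 2861.43 × 1.2150 ≈ 3476.74.

3477 px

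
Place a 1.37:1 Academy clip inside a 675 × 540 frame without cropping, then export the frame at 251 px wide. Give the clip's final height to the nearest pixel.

183 px

Fitted into 675×540, the clip spans the width; its height is 675 / 1.370 ≈ 492.70 px.
The frame scales by 251/675 = 0.3719; 492.70 × 0.3719 ≈ 183.21 px.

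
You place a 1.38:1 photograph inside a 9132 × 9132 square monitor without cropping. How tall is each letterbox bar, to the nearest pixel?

1.38:1 (1.380) > square (1.000), so the photograph fills the width.
That makes the image 6617.39 px tall (9132 / 1.380).
Leftover height: 9132 − 6617.39 = 2514.61 px → 1257.30 each side.

1257 px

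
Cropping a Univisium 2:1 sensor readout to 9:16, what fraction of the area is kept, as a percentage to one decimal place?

28.1%

Going from Univisium 2:1 to 9:16 means cutting width while keeping height.
Fraction kept = (0.562)/(2.000) ≈ 28.12%.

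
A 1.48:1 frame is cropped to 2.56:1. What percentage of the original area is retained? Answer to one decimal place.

57.8%

2.56:1 is wider than 1.48:1, so the crop keeps the full width and trims the height.
Area ratio = (1.480)/(2.560) = 57.81% retained.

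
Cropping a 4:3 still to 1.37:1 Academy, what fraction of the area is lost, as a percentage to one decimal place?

1.37:1 Academy is wider than 4:3, so the crop keeps the full width and trims the height.
(1.333)/(1.370) ≈ 0.973 of the area survives, leaving 2.68% discarded.

2.7%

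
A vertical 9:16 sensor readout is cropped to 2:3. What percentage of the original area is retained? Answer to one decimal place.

2:3 is wider than vertical 9:16, so the crop keeps the full width and trims the height.
Area ratio = (0.562)/(0.667) = 84.38% retained.

84.4%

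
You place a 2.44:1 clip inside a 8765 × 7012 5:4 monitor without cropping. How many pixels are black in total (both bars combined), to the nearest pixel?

2.44:1 is wider than 5:4, so it spans the full width.
Content height = 8765 / 2.440 ≈ 3592.2131 px.
7012 − 3592.2131 = 3419.7869 px of bars.
Across the 8765-px span: 3419.7869 × 8765 ≈ 29974432 px.

29974432 pixels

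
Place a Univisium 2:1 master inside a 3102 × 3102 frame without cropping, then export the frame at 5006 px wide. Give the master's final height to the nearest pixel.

At 3102×3102 the master is width-limited, so height = 3102 × 1/2 ≈ 1551.00 px.
Scaling 3102 → 5006 is ×1.6138, so the height becomes 1551.00 × 1.6138 ≈ 2503.00 px.

2503 px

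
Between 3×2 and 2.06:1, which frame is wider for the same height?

2.06:1

3×2 = 1.5 and 2.06; 2.06 > 1.5.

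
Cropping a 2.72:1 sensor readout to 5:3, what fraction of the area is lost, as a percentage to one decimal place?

38.7%

5:3 is narrower than 2.72:1, so the crop keeps the full height and trims the width.
Fraction kept = (1.667)/(2.720) ≈ 61.27%, so 38.73% is lost.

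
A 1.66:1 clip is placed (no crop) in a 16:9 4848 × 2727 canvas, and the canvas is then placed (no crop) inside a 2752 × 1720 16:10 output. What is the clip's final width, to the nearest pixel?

2570 px

First fit — 1.66:1 into 4848×2727 spans the height: 4526.82 × 2727.00.
The 16:9 canvas is width-limited in 2752×1720, giving 2752.00 × 1548.00; scale factor 0.5677.
The clip scales with it: width 4526.82 × 0.5677 ≈ 2569.68.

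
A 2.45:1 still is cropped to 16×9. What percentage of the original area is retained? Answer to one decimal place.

72.6%

16×9 is narrower than 2.45:1, so the crop keeps the full height and trims the width.
Area ratio = (1.778)/(2.450) = 72.56% retained.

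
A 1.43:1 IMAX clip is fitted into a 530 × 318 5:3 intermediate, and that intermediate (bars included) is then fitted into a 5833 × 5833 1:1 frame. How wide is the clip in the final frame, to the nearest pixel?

5005 px

1.43:1 IMAX in 530×318: fills the height, so the clip is 454.74 × 318.00.
Second fit — the 5:3 canvas into 5833×5833 spans the width: 5833.00 × 3499.80 (×11.0057 from 530×318).
The clip scales with it: width 454.74 × 11.0057 ≈ 5004.71.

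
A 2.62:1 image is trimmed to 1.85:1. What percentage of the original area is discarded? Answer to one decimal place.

Going from 2.62:1 to 1.85:1 means cutting width while keeping height.
Area ratio = (1.850)/(2.620) = 70.61%; the remaining 29.39% is cropped out.

29.4%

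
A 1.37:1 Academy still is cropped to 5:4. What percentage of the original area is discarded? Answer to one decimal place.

Going from 1.37:1 Academy to 5:4 means cutting width while keeping height.
Fraction kept = (1.250)/(1.370) ≈ 91.24%, so 8.76% is lost.

8.8%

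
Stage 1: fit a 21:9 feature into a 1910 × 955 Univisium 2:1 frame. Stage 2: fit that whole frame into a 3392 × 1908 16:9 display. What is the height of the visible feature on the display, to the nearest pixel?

Inside the 1910×955 canvas the feature is width-limited at 1910.00 × 818.57.
Second fit — the Univisium 2:1 canvas into 3392×1908 spans the width: 3392.00 × 1696.00 (×1.7759 from 1910×955).
So the feature's height is 818.57 × 1.7759 ≈ 1453.71.

1454 px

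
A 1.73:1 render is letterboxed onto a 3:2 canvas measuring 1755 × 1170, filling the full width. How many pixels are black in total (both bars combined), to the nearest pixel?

That makes the image 1014.4509 px tall (1755 / 1.730).
Black = 1170 − 1014.4509 = 155.5491 px.
Across the 1755-px span: 155.5491 × 1755 ≈ 272989 px.

272989 pixels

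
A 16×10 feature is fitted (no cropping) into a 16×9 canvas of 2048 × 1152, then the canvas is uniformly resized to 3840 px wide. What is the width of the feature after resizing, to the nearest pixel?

3456 px

At 2048×1152 the feature is height-limited, so width = 1152 × 16/10 ≈ 1843.20 px.
Scaling 2048 → 3840 is ×1.8750, so the width becomes 1843.20 × 1.8750 ≈ 3456.00 px.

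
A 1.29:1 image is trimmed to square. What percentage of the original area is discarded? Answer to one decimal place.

square is narrower than 1.29:1, so the crop keeps the full height and trims the width.
Fraction kept = (1.000)/(1.290) ≈ 77.52%, so 22.48% is lost.

22.5%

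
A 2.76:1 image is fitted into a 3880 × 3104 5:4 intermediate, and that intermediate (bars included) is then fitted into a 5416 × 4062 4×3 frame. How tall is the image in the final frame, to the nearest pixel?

2.76:1 in 3880×3104: fills the width, so the image is 3880.00 × 1405.80.
5:4 in 5416×4062: fills the height, so the intermediate becomes 5077.50 × 4062.00 — a scale of ×1.3086.
The image scales with it: height 1405.80 × 1.3086 ≈ 1839.67.

1840 px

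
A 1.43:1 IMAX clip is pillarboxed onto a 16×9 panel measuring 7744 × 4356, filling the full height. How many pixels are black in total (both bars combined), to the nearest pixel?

That makes the image 6229.0800 px wide (4356 × 1.430).
7744 − 6229.0800 = 1514.9200 px of bars.
Across the 4356-px span: 1514.9200 × 4356 ≈ 6598992 px.

6598992 pixels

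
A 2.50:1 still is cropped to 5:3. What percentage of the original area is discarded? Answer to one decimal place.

33.3%

The height stays; only width is cut (since 5:3 is narrower than 2.50:1).
(1.667)/(2.500) ≈ 0.667 of the area survives, leaving 33.33% discarded.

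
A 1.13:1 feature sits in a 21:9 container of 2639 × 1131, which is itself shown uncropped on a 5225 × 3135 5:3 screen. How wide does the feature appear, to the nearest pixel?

2530 px

First fit — 1.13:1 into 2639×1131 spans the height: 1278.03 × 1131.00.
21:9 in 5225×3135: fills the width, so the intermediate becomes 5225.00 × 2239.29 — a scale of ×1.9799.
The feature scales with it: width 1278.03 × 1.9799 ≈ 2530.39.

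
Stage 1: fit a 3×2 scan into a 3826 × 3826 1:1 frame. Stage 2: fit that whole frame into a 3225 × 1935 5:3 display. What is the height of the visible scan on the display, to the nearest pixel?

1290 px

First fit — 3×2 into 3826×3826 spans the width: 3826.00 × 2550.67.
The 1:1 canvas is height-limited in 3225×1935, giving 1935.00 × 1935.00; scale factor 0.5058.
So the scan's height is 2550.67 × 0.5058 ≈ 1290.00.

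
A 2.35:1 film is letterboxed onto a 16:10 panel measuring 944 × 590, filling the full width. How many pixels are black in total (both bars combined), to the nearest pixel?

That makes the image 401.7021 px tall (944 / 2.350).
Leftover height: 590 − 401.7021 = 188.2979 px.
Bar area = 188.2979 × 944 ≈ 177753 px.

177753 pixels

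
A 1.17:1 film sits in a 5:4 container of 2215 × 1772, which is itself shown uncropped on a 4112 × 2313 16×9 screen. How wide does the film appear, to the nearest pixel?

Inside the 2215×1772 canvas the film is height-limited at 2073.24 × 1772.00.
5:4 in 4112×2313: fills the height, so the intermediate becomes 2891.25 × 2313.00 — a scale of ×1.3053.
Applying the same ×1.3053: 2073.24 → 2706.21.

2706 px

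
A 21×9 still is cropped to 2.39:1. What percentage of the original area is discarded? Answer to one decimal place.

Going from 21×9 to 2.39:1 means cutting height while keeping width.
(2.333)/(2.390) ≈ 0.976 of the area survives, leaving 2.37% discarded.

2.4%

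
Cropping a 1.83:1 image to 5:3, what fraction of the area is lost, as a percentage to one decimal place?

Going from 1.83:1 to 5:3 means cutting width while keeping height.
Fraction kept = (1.667)/(1.830) ≈ 91.07%, so 8.93% is lost.

8.9%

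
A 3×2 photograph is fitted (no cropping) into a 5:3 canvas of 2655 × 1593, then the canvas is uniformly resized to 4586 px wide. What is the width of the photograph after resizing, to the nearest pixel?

At 2655×1593 the photograph is height-limited, so width = 1593 × 3/2 ≈ 2389.50 px.
Scaling 2655 → 4586 is ×1.7273, so the width becomes 2389.50 × 1.7273 ≈ 4127.40 px.

4127 px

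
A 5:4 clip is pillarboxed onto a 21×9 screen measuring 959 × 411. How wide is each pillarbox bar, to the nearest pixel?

5:4 (1.250) < 21×9 (2.333), so the clip fills the height.
Content width = 411 × 5/4 ≈ 513.75 px.
Black = 959 − 513.75 = 445.25 px, or 222.62 per bar.

223 px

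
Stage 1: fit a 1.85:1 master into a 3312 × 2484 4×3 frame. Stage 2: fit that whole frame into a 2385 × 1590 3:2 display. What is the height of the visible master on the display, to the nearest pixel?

1146 px

First fit — 1.85:1 into 3312×2484 spans the width: 3312.00 × 1790.27.
4×3 in 2385×1590: fills the height, so the intermediate becomes 2120.00 × 1590.00 — a scale of ×0.6401.
So the master's height is 1790.27 × 0.6401 ≈ 1145.95.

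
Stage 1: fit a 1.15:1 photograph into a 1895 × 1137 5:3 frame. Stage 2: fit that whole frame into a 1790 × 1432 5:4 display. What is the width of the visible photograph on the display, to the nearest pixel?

Inside the 1895×1137 canvas the photograph is height-limited at 1307.55 × 1137.00.
5:3 in 1790×1432: fills the width, so the intermediate becomes 1790.00 × 1074.00 — a scale of ×0.9446.
Applying the same ×0.9446: 1307.55 → 1235.10.

1235 px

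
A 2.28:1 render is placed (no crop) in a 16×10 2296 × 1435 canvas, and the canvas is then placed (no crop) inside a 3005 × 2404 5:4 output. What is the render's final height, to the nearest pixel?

1318 px

2.28:1 in 2296×1435: fills the width, so the render is 2296.00 × 1007.02.
The 16×10 canvas is width-limited in 3005×2404, giving 3005.00 × 1878.12; scale factor 1.3088.
So the render's height is 1007.02 × 1.3088 ≈ 1317.98.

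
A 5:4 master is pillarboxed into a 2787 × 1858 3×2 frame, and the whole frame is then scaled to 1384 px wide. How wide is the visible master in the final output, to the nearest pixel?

1153 px

Fitted into 2787×1858, the master spans the height; its width is 1858 × 5/4 ≈ 2322.50 px.
Scaling 2787 → 1384 is ×0.4966, so the width becomes 2322.50 × 0.4966 ≈ 1153.33 px.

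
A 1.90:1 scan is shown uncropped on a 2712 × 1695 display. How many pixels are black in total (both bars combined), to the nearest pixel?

1.90:1 (1.900) > 16:10 (1.600), so the scan fills the width.
That makes the image 1427.3684 px tall (2712 / 1.900).
Leftover height: 1695 − 1427.3684 = 267.6316 px.
Bar area = 267.6316 × 2712 ≈ 725817 px.

725817 pixels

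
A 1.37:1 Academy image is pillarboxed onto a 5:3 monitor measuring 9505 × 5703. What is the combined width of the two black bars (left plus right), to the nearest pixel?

1692 px

1.37:1 Academy (1.370) < 5:3 (1.667), so the image fills the height.
The image is 5703 × 1.370 ≈ 7813.11 px wide.
Black = 9505 − 7813.11 = 1691.89 px.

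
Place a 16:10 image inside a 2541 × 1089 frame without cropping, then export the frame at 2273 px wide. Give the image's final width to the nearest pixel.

In the 2541×1089 frame the image fills the height: width = 1089 × 16/10 ≈ 1742.40 px.
The frame scales by 2273/2541 = 0.8945; 1742.40 × 0.8945 ≈ 1558.63 px.

1559 px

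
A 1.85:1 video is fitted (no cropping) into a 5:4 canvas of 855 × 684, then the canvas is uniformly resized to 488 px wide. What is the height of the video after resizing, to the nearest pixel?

In the 855×684 frame the video fills the width: height = 855 / 1.850 ≈ 462.16 px.
Scaling 855 → 488 is ×0.5708, so the height becomes 462.16 × 0.5708 ≈ 263.78 px.

264 px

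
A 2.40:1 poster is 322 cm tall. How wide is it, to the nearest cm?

773 cm

322 × 2.400 = 772.80.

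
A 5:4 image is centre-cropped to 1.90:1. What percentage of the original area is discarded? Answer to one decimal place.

34.2%

The width stays; only height is cut (since 1.90:1 is wider than 5:4).
Fraction kept = (1.250)/(1.900) ≈ 65.79%, so 34.21% is lost.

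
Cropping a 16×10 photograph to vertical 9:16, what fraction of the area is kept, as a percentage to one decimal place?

Going from 16×10 to vertical 9:16 means cutting width while keeping height.
Fraction kept = (0.562)/(1.600) ≈ 35.16%.

35.2%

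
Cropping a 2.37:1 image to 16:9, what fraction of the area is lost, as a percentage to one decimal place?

25.0%

16:9 is narrower than 2.37:1, so the crop keeps the full height and trims the width.
(1.778)/(2.370) ≈ 0.750 of the area survives, leaving 24.99% discarded.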